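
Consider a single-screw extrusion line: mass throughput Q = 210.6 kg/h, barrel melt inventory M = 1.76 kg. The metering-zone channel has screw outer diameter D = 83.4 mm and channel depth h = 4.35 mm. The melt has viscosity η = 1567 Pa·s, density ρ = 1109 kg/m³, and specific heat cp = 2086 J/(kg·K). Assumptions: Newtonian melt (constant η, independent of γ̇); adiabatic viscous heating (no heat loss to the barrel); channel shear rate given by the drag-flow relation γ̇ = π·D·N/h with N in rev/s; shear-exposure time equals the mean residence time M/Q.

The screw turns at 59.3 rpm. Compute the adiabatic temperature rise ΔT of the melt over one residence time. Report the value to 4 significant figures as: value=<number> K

value=72.22 K

Throughput in SI: Q_s = 210.6 kg/h ÷ 3600 s/h = 0.0585 kg/s
Mean residence time: t_res = M/Q_s = 1.76 kg / 0.0585 kg/s = 30.0855 s
D = 83.4 mm = 0.0834 m;  h = 4.35 mm = 0.00435 m;  N = 59.3 rpm / 60 = 0.988333 rev/s
γ̇ = π·D·N / h = π · 0.0834 · 0.988333 / 0.00435 = 59.5292 s⁻¹
ΔT = η·γ̇²·t_res / (ρ·cp) = 1567 · (59.5292)² · 30.0855 / (1109 · 2086) = 72.2171 K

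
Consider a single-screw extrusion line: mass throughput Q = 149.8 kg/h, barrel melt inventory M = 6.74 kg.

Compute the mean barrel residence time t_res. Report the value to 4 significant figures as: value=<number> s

Q_s = Q / 3600 = 149.8 / 3600 = 0.0416111 kg/s
t_res = M / Q_s = 6.74 / 0.0416111 = 161.976 s

value=162.0 s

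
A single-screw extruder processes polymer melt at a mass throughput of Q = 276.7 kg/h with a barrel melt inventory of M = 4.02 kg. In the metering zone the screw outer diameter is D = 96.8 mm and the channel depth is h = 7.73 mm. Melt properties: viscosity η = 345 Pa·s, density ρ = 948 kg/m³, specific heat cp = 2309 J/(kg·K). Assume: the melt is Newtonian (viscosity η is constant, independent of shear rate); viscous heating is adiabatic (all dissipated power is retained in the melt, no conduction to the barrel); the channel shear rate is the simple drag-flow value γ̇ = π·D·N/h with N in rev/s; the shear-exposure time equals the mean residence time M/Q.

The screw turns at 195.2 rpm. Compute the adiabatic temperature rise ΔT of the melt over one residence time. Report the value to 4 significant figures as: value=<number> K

Convert throughput: Q = 276.7 kg/h = 276.7/3600 = 0.0768611 kg/s
t_res = M / Q_s = 4.02 ÷ 0.0768611 = 52.3021 s
D = 96.8 mm = 0.0968 m;  h = 7.73 mm = 0.00773 m;  N = 195.2 rpm / 60 = 3.25333 rev/s
γ̇ = π·D·N / h = π · 0.0968 · 3.25333 / 0.00773 = 127.989 s⁻¹
ΔT = η·γ̇²·t_res/(ρ·cp) = [345 × 127.989² × 52.3021] / [948 × 2309] = 135.038 K

value=135.0 K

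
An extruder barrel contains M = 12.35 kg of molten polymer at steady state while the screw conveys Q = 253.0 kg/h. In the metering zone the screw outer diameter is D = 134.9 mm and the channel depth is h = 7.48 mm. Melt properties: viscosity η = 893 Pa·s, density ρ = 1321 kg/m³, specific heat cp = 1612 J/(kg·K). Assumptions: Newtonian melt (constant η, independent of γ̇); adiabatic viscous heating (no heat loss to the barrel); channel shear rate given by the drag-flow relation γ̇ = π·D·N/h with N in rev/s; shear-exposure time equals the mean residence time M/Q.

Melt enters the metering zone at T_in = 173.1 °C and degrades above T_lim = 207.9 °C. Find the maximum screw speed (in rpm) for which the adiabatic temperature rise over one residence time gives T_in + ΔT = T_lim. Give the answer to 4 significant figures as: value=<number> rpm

value=23.01 rpm

Convert throughput: Q = 253.0 kg/h = 253.0/3600 = 0.0702778 kg/s
Mean residence time: t_res = M/Q_s = 12.35 kg / 0.0702778 kg/s = 175.731 s
D = 134.9 mm = 0.1349 m;  h = 7.48 mm = 0.00748 m
ΔT_a = T_lim − T_in = 207.9 − 173.1 = 34.8 K
Invert ΔT = ηγ̇²t_res/(ρcp) for γ̇: γ̇_max² = ΔT_a ρ cp / (η t_res) = 34.8·1321·1612 / (893·175.731) = 472.223 s⁻²
γ̇_max = sqrt(472.223) = 21.7307 s⁻¹
N_max = γ̇_max h / (πD) = 21.7307·0.00748/(π·0.1349) = 0.383542 rev/s → ×60 = 23.0125 rpm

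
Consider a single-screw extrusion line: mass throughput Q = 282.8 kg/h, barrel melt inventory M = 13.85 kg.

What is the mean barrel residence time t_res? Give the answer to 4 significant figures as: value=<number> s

Throughput in SI: Q_s = 282.8 kg/h ÷ 3600 s/h = 0.0785556 kg/s
Mean residence time: t_res = M/Q_s = 13.85 kg / 0.0785556 kg/s = 176.308 s

value=176.3 s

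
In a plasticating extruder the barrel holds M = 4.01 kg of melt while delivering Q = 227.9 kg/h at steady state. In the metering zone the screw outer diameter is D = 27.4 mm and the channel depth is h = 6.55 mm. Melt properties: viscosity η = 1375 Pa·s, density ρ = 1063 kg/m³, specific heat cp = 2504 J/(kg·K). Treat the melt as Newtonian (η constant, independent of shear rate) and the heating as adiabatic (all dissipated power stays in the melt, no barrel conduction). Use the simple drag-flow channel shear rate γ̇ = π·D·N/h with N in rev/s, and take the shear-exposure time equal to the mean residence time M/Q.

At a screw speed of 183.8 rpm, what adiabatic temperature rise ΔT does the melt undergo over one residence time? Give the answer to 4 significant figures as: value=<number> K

value=53.03 K

Q_s = Q / 3600 = 227.9 / 3600 = 0.0633056 kg/s
Mean residence time: t_res = M/Q_s = 4.01 kg / 0.0633056 kg/s = 63.3436 s
Geometry in metres: D = 27.4 mm → 0.0274 m, h = 6.55 mm → 0.00655 m; screw speed N = 183.8 rpm = 3.06333 rev/s
Shear rate: γ̇ = πDN/h = π·0.0274·3.06333/0.00655 = 40.2581 s⁻¹
ΔT = η·γ̇²·t_res / (ρ·cp) = 1375 · (40.2581)² · 63.3436 / (1063 · 2504) = 53.0328 K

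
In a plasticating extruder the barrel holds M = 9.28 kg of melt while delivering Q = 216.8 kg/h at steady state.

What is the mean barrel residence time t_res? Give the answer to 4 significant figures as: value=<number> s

value=154.1 s

Throughput in SI: Q_s = 216.8 kg/h ÷ 3600 s/h = 0.0602222 kg/s
t_res = M / Q_s = 9.28 ÷ 0.0602222 = 154.096 s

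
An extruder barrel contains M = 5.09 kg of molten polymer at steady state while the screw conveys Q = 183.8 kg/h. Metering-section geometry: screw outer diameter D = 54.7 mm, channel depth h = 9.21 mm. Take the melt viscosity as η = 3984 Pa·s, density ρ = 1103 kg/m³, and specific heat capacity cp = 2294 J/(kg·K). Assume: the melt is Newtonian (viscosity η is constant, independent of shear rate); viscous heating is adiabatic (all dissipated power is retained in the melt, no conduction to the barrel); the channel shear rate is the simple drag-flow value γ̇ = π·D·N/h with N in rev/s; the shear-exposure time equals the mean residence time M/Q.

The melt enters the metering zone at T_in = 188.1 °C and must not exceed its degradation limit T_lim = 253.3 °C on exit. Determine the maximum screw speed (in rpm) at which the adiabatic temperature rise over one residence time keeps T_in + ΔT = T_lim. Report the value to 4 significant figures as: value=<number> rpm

value=65.54 rpm

Throughput in SI: Q_s = 183.8 kg/h ÷ 3600 s/h = 0.0510556 kg/s
Mean residence time: t_res = M/Q_s = 5.09 kg / 0.0510556 kg/s = 99.6953 s
D = 54.7 mm = 0.0547 m;  h = 9.21 mm = 0.00921 m
Allowable rise: ΔT_a = T_lim − T_in = 253.3 − 188.1 = 65.2 K
γ̇_max² = ΔT_a·ρ·cp / (η·t_res) = [65.2 × 1103 × 2294] / [3984 × 99.6953] = 415.358 s⁻²
γ̇_max = sqrt(415.358) = 20.3803 s⁻¹
Solve γ̇ = πDN/h for N: N_max = γ̇_max·h/(π·D) = 20.3803 × 0.00921 / (π × 0.0547) = 1.09228 rev/s = 65.5367 rpm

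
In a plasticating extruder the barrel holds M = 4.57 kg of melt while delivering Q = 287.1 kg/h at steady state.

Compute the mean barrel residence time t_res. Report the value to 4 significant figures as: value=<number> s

value=57.30 s

Q_s = Q / 3600 = 287.1 / 3600 = 0.07975 kg/s
Mean residence time: t_res = M/Q_s = 4.57 kg / 0.07975 kg/s = 57.3041 s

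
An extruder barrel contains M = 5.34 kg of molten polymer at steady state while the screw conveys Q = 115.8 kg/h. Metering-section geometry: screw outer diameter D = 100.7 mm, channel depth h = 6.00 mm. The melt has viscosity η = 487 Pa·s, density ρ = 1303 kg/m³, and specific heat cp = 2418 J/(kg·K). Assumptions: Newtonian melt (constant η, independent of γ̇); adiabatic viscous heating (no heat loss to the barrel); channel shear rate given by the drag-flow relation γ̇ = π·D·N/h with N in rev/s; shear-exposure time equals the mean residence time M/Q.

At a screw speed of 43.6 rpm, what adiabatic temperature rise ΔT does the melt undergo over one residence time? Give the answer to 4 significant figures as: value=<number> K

Convert throughput: Q = 115.8 kg/h = 115.8/3600 = 0.0321667 kg/s
Mean residence time: t_res = M/Q_s = 5.34 kg / 0.0321667 kg/s = 166.01 s
Geometry in metres: D = 100.7 mm → 0.1007 m, h = 6.00 mm → 0.006 m; screw speed N = 43.6 rpm = 0.726667 rev/s
Shear rate: γ̇ = πDN/h = π·0.1007·0.726667/0.006 = 38.3145 s⁻¹
Adiabatic rise: ΔT = η γ̇² t_res / (ρ cp) = 487·(38.3145)²·166.01 / (1303·2418) = 37.6695 K

value=37.67 K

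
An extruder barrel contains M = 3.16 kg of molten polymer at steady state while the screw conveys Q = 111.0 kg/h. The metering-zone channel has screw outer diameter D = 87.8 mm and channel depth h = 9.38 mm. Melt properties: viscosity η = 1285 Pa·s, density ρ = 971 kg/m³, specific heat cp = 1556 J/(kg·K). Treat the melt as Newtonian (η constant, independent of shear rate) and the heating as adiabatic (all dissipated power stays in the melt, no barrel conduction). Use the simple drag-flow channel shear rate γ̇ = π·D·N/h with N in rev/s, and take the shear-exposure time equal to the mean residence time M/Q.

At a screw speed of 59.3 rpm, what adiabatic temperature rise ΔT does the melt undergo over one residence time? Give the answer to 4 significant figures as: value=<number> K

Throughput in SI: Q_s = 111.0 kg/h ÷ 3600 s/h = 0.0308333 kg/s
Mean residence time: t_res = M/Q_s = 3.16 kg / 0.0308333 kg/s = 102.486 s
D = 87.8 mm = 0.0878 m;  h = 9.38 mm = 0.00938 m;  N = 59.3 rpm / 60 = 0.988333 rev/s
γ̇ = π D N / h = (π)(0.0878)(0.988333) / 0.00938 = 29.0633 s⁻¹
Adiabatic rise: ΔT = η γ̇² t_res / (ρ cp) = 1285·(29.0633)²·102.486 / (971·1556) = 73.6259 K

value=73.63 K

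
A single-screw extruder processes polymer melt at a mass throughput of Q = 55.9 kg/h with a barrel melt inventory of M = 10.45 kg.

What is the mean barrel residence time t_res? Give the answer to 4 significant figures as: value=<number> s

Throughput in SI: Q_s = 55.9 kg/h ÷ 3600 s/h = 0.0155278 kg/s
t_res = M / Q_s = 10.45 ÷ 0.0155278 = 672.987 s

value=673.0 s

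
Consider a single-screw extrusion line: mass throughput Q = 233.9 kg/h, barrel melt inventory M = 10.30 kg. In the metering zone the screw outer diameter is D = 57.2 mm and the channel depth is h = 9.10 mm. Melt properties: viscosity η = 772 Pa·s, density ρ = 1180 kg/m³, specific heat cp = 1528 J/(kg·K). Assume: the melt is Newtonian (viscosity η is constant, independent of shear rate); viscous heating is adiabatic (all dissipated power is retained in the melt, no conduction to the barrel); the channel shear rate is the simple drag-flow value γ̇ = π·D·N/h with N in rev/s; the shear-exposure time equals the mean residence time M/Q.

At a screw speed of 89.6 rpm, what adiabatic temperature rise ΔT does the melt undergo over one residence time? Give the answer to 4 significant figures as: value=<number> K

value=59.03 K

Q_s = Q / 3600 = 233.9 / 3600 = 0.0649722 kg/s
t_res = M / Q_s = 10.30 ÷ 0.0649722 = 158.529 s
Geometry in metres: D = 57.2 mm → 0.0572 m, h = 9.10 mm → 0.0091 m; screw speed N = 89.6 rpm = 1.49333 rev/s
Shear rate: γ̇ = πDN/h = π·0.0572·1.49333/0.0091 = 29.4891 s⁻¹
Adiabatic rise: ΔT = η γ̇² t_res / (ρ cp) = 772·(29.4891)²·158.529 / (1180·1528) = 59.0261 K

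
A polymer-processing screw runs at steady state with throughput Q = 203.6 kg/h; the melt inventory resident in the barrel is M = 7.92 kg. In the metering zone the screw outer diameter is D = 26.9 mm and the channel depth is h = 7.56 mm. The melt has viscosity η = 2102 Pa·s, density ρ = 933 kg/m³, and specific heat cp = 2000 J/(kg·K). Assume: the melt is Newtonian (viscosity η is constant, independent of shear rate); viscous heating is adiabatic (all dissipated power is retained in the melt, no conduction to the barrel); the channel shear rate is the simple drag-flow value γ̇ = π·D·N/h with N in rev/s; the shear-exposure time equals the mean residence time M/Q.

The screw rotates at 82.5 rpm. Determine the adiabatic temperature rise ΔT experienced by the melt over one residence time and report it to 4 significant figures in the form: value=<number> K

Convert throughput: Q = 203.6 kg/h = 203.6/3600 = 0.0565556 kg/s
t_res = M / Q_s = 7.92 ÷ 0.0565556 = 140.039 s
Geometry in metres: D = 26.9 mm → 0.0269 m, h = 7.56 mm → 0.00756 m; screw speed N = 82.5 rpm = 1.375 rev/s
γ̇ = π·D·N / h = π · 0.0269 · 1.375 / 0.00756 = 15.3703 s⁻¹
ΔT = η·γ̇²·t_res / (ρ·cp) = 2102 · (15.3703)² · 140.039 / (933 · 2000) = 37.2681 K

value=37.27 K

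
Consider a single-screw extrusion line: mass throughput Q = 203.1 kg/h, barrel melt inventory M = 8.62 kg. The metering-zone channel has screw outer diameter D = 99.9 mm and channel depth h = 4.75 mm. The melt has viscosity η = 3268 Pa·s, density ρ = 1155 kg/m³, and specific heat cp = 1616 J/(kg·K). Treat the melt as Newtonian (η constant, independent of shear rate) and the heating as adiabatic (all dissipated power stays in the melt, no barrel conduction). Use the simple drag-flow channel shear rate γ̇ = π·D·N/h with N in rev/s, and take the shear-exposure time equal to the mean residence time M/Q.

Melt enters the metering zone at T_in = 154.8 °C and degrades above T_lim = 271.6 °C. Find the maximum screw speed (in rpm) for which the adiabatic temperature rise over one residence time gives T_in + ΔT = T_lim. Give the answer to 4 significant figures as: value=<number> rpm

value=18.97 rpm

Convert throughput: Q = 203.1 kg/h = 203.1/3600 = 0.0564167 kg/s
t_res = M / Q_s = 8.62 / 0.0564167 = 152.792 s
Geometry in SI: D = 99.9 mm → 0.0999 m, h = 4.75 mm → 0.00475 m
Allowable rise: ΔT_a = T_lim − T_in = 271.6 − 154.8 = 116.8 K
γ̇_max² = ΔT_a·ρ·cp / (η·t_res) = [116.8 × 1155 × 1616] / [3268 × 152.792] = 436.601 s⁻²
γ̇_max = √436.601 = 20.895 s⁻¹
Solve γ̇ = πDN/h for N: N_max = γ̇_max·h/(π·D) = 20.895 × 0.00475 / (π × 0.0999) = 0.316243 rev/s = 18.9746 rpm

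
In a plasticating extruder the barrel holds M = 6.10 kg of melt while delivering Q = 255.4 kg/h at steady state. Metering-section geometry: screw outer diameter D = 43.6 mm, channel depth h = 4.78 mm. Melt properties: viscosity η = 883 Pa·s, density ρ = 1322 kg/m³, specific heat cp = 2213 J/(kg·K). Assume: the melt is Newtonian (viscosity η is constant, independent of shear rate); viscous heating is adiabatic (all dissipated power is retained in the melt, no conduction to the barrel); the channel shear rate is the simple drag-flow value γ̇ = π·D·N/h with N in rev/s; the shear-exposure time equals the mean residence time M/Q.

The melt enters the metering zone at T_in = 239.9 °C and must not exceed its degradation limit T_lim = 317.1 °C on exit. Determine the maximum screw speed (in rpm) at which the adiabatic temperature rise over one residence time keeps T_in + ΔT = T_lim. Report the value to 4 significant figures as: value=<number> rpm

value=114.2 rpm

Throughput in SI: Q_s = 255.4 kg/h ÷ 3600 s/h = 0.0709444 kg/s
t_res = M / Q_s = 6.10 / 0.0709444 = 85.9828 s
D = 43.6 mm = 0.0436 m;  h = 4.78 mm = 0.00478 m
ΔT_a = T_lim − T_in = 317.1 − 239.9 = 77.2 K
Invert ΔT = ηγ̇²t_res/(ρcp) for γ̇: γ̇_max² = ΔT_a ρ cp / (η t_res) = 77.2·1322·2213 / (883·85.9828) = 2974.8 s⁻²
γ̇_max = sqrt(2974.8) = 54.5417 s⁻¹
N_max = γ̇_max·h / (π·D) = 54.5417 · 0.00478 / (π · 0.0436) = 1.90336 rev/s = 114.201 rpm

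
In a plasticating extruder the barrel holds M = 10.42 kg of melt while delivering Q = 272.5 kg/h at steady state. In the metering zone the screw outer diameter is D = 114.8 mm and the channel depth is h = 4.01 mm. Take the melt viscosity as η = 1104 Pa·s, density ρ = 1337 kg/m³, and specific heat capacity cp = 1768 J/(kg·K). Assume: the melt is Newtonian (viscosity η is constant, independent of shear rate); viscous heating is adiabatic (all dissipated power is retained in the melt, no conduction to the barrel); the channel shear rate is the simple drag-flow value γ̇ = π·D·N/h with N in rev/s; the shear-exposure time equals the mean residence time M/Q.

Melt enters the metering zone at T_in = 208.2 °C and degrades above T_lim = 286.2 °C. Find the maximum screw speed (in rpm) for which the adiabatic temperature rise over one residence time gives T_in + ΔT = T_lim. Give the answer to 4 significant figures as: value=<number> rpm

Convert throughput: Q = 272.5 kg/h = 272.5/3600 = 0.0756944 kg/s
t_res = M / Q_s = 10.42 / 0.0756944 = 137.659 s
D = 114.8 mm = 0.1148 m;  h = 4.01 mm = 0.00401 m
Allowable rise: ΔT_a = T_lim − T_in = 286.2 − 208.2 = 78 K
γ̇_max² = ΔT_a·ρ·cp / (η·t_res) = [78 × 1337 × 1768] / [1104 × 137.659] = 1213.21 s⁻²
γ̇_max = √1213.21 = 34.8311 s⁻¹
N_max = γ̇_max h / (πD) = 34.8311·0.00401/(π·0.1148) = 0.387276 rev/s → ×60 = 23.2365 rpm

value=23.24 rpm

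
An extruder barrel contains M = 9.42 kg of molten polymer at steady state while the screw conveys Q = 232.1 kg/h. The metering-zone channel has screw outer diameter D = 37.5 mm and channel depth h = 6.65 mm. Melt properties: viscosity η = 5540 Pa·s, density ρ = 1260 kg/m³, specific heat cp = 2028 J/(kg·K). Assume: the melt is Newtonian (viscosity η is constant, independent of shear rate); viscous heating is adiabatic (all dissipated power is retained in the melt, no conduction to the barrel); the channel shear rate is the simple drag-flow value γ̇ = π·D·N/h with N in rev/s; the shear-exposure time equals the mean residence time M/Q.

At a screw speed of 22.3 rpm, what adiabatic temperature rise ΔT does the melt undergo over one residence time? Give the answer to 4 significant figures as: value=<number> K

Convert throughput: Q = 232.1 kg/h = 232.1/3600 = 0.0644722 kg/s
t_res = M / Q_s = 9.42 ÷ 0.0644722 = 146.109 s
D = 37.5 mm = 0.0375 m;  h = 6.65 mm = 0.00665 m;  N = 22.3 rpm / 60 = 0.371667 rev/s
γ̇ = π D N / h = (π)(0.0375)(0.371667) / 0.00665 = 6.58435 s⁻¹
ΔT = η·γ̇²·t_res/(ρ·cp) = [5540 × 6.58435² × 146.109] / [1260 × 2028] = 13.7333 K

value=13.73 K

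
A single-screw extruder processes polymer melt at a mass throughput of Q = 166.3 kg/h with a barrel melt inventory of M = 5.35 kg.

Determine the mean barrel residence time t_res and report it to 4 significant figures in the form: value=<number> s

value=115.8 s

Throughput in SI: Q_s = 166.3 kg/h ÷ 3600 s/h = 0.0461944 kg/s
Mean residence time: t_res = M/Q_s = 5.35 kg / 0.0461944 kg/s = 115.815 s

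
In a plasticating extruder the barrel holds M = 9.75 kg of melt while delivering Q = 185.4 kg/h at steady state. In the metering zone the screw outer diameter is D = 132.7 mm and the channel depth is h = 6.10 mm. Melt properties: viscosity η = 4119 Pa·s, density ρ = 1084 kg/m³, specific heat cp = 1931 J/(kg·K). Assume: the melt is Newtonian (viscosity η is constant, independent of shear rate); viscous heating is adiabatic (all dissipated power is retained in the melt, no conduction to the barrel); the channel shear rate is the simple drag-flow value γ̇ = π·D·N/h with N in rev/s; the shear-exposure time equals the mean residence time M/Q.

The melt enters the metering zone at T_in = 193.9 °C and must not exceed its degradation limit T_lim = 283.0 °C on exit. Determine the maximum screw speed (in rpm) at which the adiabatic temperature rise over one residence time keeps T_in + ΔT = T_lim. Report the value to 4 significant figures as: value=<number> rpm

value=13.58 rpm

Convert throughput: Q = 185.4 kg/h = 185.4/3600 = 0.0515 kg/s
t_res = M / Q_s = 9.75 / 0.0515 = 189.32 s
Geometry in SI: D = 132.7 mm → 0.1327 m, h = 6.10 mm → 0.0061 m
Allowable rise: ΔT_a = T_lim − T_in = 283.0 − 193.9 = 89.1 K
γ̇_max² = ΔT_a·ρ·cp / (η·t_res) = [89.1 × 1084 × 1931] / [4119 × 189.32] = 239.166 s⁻²
γ̇_max = √239.166 = 15.465 s⁻¹
N_max = γ̇_max h / (πD) = 15.465·0.0061/(π·0.1327) = 0.226287 rev/s → ×60 = 13.5772 rpm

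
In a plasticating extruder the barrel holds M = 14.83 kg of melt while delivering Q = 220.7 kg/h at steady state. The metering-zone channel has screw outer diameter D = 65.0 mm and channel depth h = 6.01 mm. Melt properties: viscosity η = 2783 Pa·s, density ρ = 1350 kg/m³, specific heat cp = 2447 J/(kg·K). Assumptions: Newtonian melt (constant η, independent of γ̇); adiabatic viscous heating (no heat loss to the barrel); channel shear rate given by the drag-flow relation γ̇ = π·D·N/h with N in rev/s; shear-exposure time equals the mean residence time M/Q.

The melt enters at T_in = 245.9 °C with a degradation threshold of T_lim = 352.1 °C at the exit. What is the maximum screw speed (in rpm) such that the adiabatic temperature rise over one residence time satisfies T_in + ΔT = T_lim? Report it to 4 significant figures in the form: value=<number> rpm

Q_s = Q / 3600 = 220.7 / 3600 = 0.0613056 kg/s
t_res = M / Q_s = 14.83 ÷ 0.0613056 = 241.903 s
Geometry in SI: D = 65.0 mm → 0.065 m, h = 6.01 mm → 0.00601 m
ΔT_a = T_lim − T_in = 352.1 − 245.9 = 106.2 K
Invert ΔT = ηγ̇²t_res/(ρcp) for γ̇: γ̇_max² = ΔT_a ρ cp / (η t_res) = 106.2·1350·2447 / (2783·241.903) = 521.12 s⁻²
Take the square root: γ̇_max = √(521.12) = 22.8281 s⁻¹
Solve γ̇ = πDN/h for N: N_max = γ̇_max·h/(π·D) = 22.8281 × 0.00601 / (π × 0.065) = 0.671862 rev/s = 40.3117 rpm

value=40.31 rpm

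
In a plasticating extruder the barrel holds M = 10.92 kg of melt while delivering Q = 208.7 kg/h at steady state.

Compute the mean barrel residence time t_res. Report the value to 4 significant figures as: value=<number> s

Throughput in SI: Q_s = 208.7 kg/h ÷ 3600 s/h = 0.0579722 kg/s
Mean residence time: t_res = M/Q_s = 10.92 kg / 0.0579722 kg/s = 188.366 s

value=188.4 s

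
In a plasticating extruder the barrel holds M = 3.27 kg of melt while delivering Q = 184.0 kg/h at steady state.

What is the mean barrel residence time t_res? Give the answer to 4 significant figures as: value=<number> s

Q_s = Q / 3600 = 184.0 / 3600 = 0.0511111 kg/s
Mean residence time: t_res = M/Q_s = 3.27 kg / 0.0511111 kg/s = 63.9783 s

value=63.98 s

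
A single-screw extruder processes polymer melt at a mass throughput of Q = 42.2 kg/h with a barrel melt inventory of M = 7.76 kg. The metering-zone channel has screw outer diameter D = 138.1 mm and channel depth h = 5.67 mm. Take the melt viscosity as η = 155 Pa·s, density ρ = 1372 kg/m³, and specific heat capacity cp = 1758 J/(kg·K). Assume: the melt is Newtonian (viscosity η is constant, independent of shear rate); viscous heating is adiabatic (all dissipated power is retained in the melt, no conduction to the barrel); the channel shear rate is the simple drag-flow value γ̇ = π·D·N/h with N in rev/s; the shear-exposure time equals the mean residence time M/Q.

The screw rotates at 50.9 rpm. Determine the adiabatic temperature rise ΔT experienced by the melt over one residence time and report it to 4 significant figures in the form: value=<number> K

Q_s = Q / 3600 = 42.2 / 3600 = 0.0117222 kg/s
Mean residence time: t_res = M/Q_s = 7.76 kg / 0.0117222 kg/s = 661.991 s
Convert to SI: D = 0.1381 m, h = 0.00567 m, N = 50.9/60 = 0.848333 rev/s
Shear rate: γ̇ = πDN/h = π·0.1381·0.848333/0.00567 = 64.9123 s⁻¹
Adiabatic rise: ΔT = η γ̇² t_res / (ρ cp) = 155·(64.9123)²·661.991 / (1372·1758) = 179.252 K

value=179.3 K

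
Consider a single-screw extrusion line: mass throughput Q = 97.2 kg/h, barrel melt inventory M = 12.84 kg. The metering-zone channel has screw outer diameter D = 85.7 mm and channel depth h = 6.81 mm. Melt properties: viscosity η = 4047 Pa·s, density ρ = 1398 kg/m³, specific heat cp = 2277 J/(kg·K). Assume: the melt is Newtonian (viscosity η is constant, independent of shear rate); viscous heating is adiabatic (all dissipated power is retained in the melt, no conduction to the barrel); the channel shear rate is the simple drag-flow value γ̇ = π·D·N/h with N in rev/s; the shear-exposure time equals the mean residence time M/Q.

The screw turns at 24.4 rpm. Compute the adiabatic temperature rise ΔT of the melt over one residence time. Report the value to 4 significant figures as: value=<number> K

Convert throughput: Q = 97.2 kg/h = 97.2/3600 = 0.027 kg/s
t_res = M / Q_s = 12.84 / 0.027 = 475.556 s
D = 85.7 mm = 0.0857 m;  h = 6.81 mm = 0.00681 m;  N = 24.4 rpm / 60 = 0.406667 rev/s
γ̇ = π D N / h = (π)(0.0857)(0.406667) / 0.00681 = 16.0776 s⁻¹
Adiabatic rise: ΔT = η γ̇² t_res / (ρ cp) = 4047·(16.0776)²·475.556 / (1398·2277) = 156.282 K

value=156.3 K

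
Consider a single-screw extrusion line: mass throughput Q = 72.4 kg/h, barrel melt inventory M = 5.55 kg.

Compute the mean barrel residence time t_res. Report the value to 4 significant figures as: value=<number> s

value=276.0 s

Q_s = Q / 3600 = 72.4 / 3600 = 0.0201111 kg/s
t_res = M / Q_s = 5.55 / 0.0201111 = 275.967 s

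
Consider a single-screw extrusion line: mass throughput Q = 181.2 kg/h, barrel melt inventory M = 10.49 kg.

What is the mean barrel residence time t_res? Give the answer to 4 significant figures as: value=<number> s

Q_s = Q / 3600 = 181.2 / 3600 = 0.0503333 kg/s
t_res = M / Q_s = 10.49 ÷ 0.0503333 = 208.411 s

value=208.4 s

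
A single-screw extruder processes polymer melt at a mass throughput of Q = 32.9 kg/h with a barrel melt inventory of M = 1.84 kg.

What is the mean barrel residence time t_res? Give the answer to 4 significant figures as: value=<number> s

value=201.3 s

Convert throughput: Q = 32.9 kg/h = 32.9/3600 = 0.00913889 kg/s
t_res = M / Q_s = 1.84 / 0.00913889 = 201.337 s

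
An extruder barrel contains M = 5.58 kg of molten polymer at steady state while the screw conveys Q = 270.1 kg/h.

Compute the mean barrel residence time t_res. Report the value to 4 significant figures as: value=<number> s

value=74.37 s

Throughput in SI: Q_s = 270.1 kg/h ÷ 3600 s/h = 0.0750278 kg/s
t_res = M / Q_s = 5.58 ÷ 0.0750278 = 74.3725 s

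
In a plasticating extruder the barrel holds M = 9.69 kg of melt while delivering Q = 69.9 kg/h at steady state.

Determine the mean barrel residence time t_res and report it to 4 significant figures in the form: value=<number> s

value=499.1 s

Convert throughput: Q = 69.9 kg/h = 69.9/3600 = 0.0194167 kg/s
Mean residence time: t_res = M/Q_s = 9.69 kg / 0.0194167 kg/s = 499.056 s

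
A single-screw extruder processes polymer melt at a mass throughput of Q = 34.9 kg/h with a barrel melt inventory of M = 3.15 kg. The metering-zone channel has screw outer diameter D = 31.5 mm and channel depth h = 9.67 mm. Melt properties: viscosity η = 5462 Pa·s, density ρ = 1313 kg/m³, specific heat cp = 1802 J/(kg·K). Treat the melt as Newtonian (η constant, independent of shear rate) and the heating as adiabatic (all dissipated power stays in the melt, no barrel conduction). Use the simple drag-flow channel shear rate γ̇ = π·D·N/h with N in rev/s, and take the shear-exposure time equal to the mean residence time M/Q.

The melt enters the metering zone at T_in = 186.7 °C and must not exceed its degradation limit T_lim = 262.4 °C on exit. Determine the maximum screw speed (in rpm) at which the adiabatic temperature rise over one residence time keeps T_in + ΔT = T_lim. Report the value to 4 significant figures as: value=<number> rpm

Convert throughput: Q = 34.9 kg/h = 34.9/3600 = 0.00969444 kg/s
Mean residence time: t_res = M/Q_s = 3.15 kg / 0.00969444 kg/s = 324.928 s
Convert to metres: D = 0.0315 m, h = 0.00967 m
ΔT_a = T_lim − T_in = 262.4 °C − 186.7 °C = 75.7 K
Invert ΔT = ηγ̇²t_res/(ρcp) for γ̇: γ̇_max² = ΔT_a ρ cp / (η t_res) = 75.7·1313·1802 / (5462·324.928) = 100.92 s⁻²
γ̇_max = sqrt(100.92) = 10.0459 s⁻¹
Solve γ̇ = πDN/h for N: N_max = γ̇_max·h/(π·D) = 10.0459 × 0.00967 / (π × 0.0315) = 0.981644 rev/s = 58.8986 rpm

value=58.90 rpm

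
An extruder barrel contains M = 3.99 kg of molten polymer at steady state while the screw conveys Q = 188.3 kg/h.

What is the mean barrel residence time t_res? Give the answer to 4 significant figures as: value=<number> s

Convert throughput: Q = 188.3 kg/h = 188.3/3600 = 0.0523056 kg/s
Mean residence time: t_res = M/Q_s = 3.99 kg / 0.0523056 kg/s = 76.2825 s

value=76.28 s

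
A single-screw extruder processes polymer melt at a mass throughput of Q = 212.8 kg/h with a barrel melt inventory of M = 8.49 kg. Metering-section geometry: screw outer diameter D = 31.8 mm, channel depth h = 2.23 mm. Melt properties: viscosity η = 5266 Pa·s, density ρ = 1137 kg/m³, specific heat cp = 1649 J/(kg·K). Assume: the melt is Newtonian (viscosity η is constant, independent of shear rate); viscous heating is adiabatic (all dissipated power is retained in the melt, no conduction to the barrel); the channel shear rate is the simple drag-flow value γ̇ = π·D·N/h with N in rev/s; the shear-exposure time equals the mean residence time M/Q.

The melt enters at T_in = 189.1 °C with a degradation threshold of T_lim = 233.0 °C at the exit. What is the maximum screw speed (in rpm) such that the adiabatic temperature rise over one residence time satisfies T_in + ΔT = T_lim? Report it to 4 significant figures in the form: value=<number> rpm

value=13.97 rpm

Throughput in SI: Q_s = 212.8 kg/h ÷ 3600 s/h = 0.0591111 kg/s
t_res = M / Q_s = 8.49 ÷ 0.0591111 = 143.628 s
Geometry in SI: D = 31.8 mm → 0.0318 m, h = 2.23 mm → 0.00223 m
ΔT_a = T_lim − T_in = 233.0 − 189.1 = 43.9 K
γ̇_max² = ΔT_a·ρ·cp/(η·t_res) = 43.9·1137·1649/(5266·143.628) = 108.824 s⁻²
γ̇_max = √108.824 = 10.4319 s⁻¹
N_max = γ̇_max h / (πD) = 10.4319·0.00223/(π·0.0318) = 0.232858 rev/s → ×60 = 13.9715 rpm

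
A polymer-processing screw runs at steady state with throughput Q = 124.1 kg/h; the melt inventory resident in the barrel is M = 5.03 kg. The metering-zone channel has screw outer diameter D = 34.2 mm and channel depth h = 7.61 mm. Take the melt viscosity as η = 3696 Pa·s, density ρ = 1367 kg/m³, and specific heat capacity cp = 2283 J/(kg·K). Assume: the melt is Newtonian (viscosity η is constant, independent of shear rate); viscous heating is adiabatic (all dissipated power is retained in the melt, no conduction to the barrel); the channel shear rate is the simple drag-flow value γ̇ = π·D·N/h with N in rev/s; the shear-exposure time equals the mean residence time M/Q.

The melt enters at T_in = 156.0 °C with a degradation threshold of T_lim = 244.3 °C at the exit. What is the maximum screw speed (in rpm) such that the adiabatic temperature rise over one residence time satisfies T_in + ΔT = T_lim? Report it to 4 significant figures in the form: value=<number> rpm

value=96.06 rpm

Throughput in SI: Q_s = 124.1 kg/h ÷ 3600 s/h = 0.0344722 kg/s
t_res = M / Q_s = 5.03 / 0.0344722 = 145.915 s
Geometry in SI: D = 34.2 mm → 0.0342 m, h = 7.61 mm → 0.00761 m
ΔT_a = T_lim − T_in = 244.3 − 156.0 = 88.3 K
Invert ΔT = ηγ̇²t_res/(ρcp) for γ̇: γ̇_max² = ΔT_a ρ cp / (η t_res) = 88.3·1367·2283 / (3696·145.915) = 510.981 s⁻²
Take the square root: γ̇_max = √(510.981) = 22.6049 s⁻¹
N_max = γ̇_max·h / (π·D) = 22.6049 · 0.00761 / (π · 0.0342) = 1.60107 rev/s = 96.0643 rpm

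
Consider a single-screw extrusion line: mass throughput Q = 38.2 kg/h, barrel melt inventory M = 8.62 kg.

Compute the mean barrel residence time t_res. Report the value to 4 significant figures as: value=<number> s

Throughput in SI: Q_s = 38.2 kg/h ÷ 3600 s/h = 0.0106111 kg/s
t_res = M / Q_s = 8.62 / 0.0106111 = 812.356 s

value=812.4 s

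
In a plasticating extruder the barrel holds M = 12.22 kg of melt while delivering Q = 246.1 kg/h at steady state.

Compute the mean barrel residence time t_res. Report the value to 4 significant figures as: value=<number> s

Convert throughput: Q = 246.1 kg/h = 246.1/3600 = 0.0683611 kg/s
t_res = M / Q_s = 12.22 / 0.0683611 = 178.757 s

value=178.8 s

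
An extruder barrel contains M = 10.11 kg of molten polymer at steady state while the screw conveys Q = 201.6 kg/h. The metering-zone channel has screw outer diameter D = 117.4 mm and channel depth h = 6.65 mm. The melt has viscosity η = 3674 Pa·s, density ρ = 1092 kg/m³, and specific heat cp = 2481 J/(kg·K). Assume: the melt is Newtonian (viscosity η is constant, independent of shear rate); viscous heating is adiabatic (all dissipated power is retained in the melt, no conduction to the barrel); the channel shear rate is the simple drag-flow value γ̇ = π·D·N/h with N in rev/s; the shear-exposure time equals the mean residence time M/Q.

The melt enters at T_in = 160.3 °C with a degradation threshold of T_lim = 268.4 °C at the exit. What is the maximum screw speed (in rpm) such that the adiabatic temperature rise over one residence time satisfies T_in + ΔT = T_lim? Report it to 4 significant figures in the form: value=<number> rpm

Throughput in SI: Q_s = 201.6 kg/h ÷ 3600 s/h = 0.056 kg/s
Mean residence time: t_res = M/Q_s = 10.11 kg / 0.056 kg/s = 180.536 s
Geometry in SI: D = 117.4 mm → 0.1174 m, h = 6.65 mm → 0.00665 m
ΔT_a = T_lim − T_in = 268.4 °C − 160.3 °C = 108.1 K
γ̇_max² = ΔT_a·ρ·cp/(η·t_res) = 108.1·1092·2481/(3674·180.536) = 441.543 s⁻²
γ̇_max = sqrt(441.543) = 21.0129 s⁻¹
Solve γ̇ = πDN/h for N: N_max = γ̇_max·h/(π·D) = 21.0129 × 0.00665 / (π × 0.1174) = 0.37887 rev/s = 22.7322 rpm

value=22.73 rpm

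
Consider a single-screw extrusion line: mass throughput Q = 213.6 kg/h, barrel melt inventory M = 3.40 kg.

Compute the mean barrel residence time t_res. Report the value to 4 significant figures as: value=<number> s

Q_s = Q / 3600 = 213.6 / 3600 = 0.0593333 kg/s
t_res = M / Q_s = 3.40 ÷ 0.0593333 = 57.3034 s

value=57.30 s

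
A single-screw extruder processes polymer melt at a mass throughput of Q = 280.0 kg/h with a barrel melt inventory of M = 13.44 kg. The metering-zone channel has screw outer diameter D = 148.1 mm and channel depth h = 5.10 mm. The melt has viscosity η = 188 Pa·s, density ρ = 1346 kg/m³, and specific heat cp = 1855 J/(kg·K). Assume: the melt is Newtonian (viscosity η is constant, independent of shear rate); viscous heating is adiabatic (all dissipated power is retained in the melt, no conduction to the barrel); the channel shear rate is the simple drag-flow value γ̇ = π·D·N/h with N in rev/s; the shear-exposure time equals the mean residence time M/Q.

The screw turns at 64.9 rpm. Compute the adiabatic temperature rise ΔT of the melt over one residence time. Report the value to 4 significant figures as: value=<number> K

value=126.7 K

Throughput in SI: Q_s = 280.0 kg/h ÷ 3600 s/h = 0.0777778 kg/s
Mean residence time: t_res = M/Q_s = 13.44 kg / 0.0777778 kg/s = 172.8 s
Geometry in metres: D = 148.1 mm → 0.1481 m, h = 5.10 mm → 0.0051 m; screw speed N = 64.9 rpm = 1.08167 rev/s
γ̇ = π·D·N / h = π · 0.1481 · 1.08167 / 0.0051 = 98.6798 s⁻¹
Adiabatic rise: ΔT = η γ̇² t_res / (ρ cp) = 188·(98.6798)²·172.8 / (1346·1855) = 126.698 K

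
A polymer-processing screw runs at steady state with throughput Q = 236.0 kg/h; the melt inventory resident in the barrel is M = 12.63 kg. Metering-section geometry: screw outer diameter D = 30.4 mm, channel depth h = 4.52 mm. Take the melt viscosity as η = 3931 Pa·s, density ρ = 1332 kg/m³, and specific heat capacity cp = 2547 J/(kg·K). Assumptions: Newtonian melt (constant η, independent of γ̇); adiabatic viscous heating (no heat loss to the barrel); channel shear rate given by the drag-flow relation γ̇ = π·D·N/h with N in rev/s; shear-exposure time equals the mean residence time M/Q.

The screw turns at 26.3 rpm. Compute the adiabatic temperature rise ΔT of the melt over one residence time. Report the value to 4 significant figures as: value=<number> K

value=19.15 K

Throughput in SI: Q_s = 236.0 kg/h ÷ 3600 s/h = 0.0655556 kg/s
Mean residence time: t_res = M/Q_s = 12.63 kg / 0.0655556 kg/s = 192.661 s
D = 30.4 mm = 0.0304 m;  h = 4.52 mm = 0.00452 m;  N = 26.3 rpm / 60 = 0.438333 rev/s
γ̇ = π D N / h = (π)(0.0304)(0.438333) / 0.00452 = 9.26167 s⁻¹
ΔT = η·γ̇²·t_res/(ρ·cp) = [3931 × 9.26167² × 192.661] / [1332 × 2547] = 19.1489 K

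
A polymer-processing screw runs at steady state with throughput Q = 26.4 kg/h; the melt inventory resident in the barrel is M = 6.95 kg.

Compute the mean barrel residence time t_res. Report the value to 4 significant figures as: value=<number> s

value=947.7 s

Q_s = Q / 3600 = 26.4 / 3600 = 0.00733333 kg/s
t_res = M / Q_s = 6.95 / 0.00733333 = 947.727 s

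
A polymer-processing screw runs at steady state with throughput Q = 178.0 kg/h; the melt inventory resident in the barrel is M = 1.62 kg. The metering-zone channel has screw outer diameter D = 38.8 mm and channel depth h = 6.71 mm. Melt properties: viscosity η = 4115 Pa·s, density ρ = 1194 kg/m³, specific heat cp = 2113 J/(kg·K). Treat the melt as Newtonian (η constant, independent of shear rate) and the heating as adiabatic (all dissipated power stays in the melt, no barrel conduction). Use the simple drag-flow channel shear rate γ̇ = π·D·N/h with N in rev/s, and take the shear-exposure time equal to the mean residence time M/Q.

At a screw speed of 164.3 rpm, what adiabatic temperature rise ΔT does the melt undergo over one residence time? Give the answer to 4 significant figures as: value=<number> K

Q_s = Q / 3600 = 178.0 / 3600 = 0.0494444 kg/s
t_res = M / Q_s = 1.62 / 0.0494444 = 32.764 s
Geometry in metres: D = 38.8 mm → 0.0388 m, h = 6.71 mm → 0.00671 m; screw speed N = 164.3 rpm = 2.73833 rev/s
γ̇ = π·D·N / h = π · 0.0388 · 2.73833 / 0.00671 = 49.7445 s⁻¹
Adiabatic rise: ΔT = η γ̇² t_res / (ρ cp) = 4115·(49.7445)²·32.764 / (1194·2113) = 132.237 K

value=132.2 K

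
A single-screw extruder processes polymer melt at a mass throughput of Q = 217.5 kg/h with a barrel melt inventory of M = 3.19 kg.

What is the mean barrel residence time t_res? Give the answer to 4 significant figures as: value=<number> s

value=52.80 s

Convert throughput: Q = 217.5 kg/h = 217.5/3600 = 0.0604167 kg/s
t_res = M / Q_s = 3.19 ÷ 0.0604167 = 52.8 s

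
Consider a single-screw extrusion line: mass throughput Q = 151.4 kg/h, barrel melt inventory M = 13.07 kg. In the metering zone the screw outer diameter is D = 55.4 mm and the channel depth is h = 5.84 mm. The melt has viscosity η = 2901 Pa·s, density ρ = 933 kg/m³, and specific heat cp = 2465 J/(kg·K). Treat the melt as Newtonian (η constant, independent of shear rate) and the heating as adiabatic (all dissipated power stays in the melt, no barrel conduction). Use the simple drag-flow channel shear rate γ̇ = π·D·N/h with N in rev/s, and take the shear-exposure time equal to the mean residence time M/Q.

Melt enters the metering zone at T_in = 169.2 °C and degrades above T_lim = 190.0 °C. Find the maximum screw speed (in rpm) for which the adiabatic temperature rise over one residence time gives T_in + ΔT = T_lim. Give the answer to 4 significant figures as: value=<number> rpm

value=14.67 rpm

Q_s = Q / 3600 = 151.4 / 3600 = 0.0420556 kg/s
t_res = M / Q_s = 13.07 ÷ 0.0420556 = 310.779 s
D = 55.4 mm = 0.0554 m;  h = 5.84 mm = 0.00584 m
ΔT_a = T_lim − T_in = 190.0 − 169.2 = 20.8 K
γ̇_max² = ΔT_a·ρ·cp/(η·t_res) = 20.8·933·2465/(2901·310.779) = 53.0594 s⁻²
γ̇_max = sqrt(53.0594) = 7.28419 s⁻¹
N_max = γ̇_max h / (πD) = 7.28419·0.00584/(π·0.0554) = 0.244419 rev/s → ×60 = 14.6651 rpm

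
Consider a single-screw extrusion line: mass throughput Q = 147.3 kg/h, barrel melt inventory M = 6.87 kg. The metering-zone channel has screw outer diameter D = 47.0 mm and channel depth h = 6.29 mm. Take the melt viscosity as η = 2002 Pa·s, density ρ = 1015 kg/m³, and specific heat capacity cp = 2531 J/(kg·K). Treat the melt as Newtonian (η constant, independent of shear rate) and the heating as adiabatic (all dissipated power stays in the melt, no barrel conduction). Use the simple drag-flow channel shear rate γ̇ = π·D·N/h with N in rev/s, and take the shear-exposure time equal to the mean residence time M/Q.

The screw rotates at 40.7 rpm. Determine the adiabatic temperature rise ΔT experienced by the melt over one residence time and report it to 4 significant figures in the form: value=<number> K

value=33.18 K

Throughput in SI: Q_s = 147.3 kg/h ÷ 3600 s/h = 0.0409167 kg/s
Mean residence time: t_res = M/Q_s = 6.87 kg / 0.0409167 kg/s = 167.902 s
Convert to SI: D = 0.047 m, h = 0.00629 m, N = 40.7/60 = 0.678333 rev/s
Shear rate: γ̇ = πDN/h = π·0.047·0.678333/0.00629 = 15.9236 s⁻¹
Adiabatic rise: ΔT = η γ̇² t_res / (ρ cp) = 2002·(15.9236)²·167.902 / (1015·2531) = 33.1774 K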